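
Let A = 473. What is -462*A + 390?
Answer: -218136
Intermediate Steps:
-462*A + 390 = -462*473 + 390 = -218526 + 390 = -218136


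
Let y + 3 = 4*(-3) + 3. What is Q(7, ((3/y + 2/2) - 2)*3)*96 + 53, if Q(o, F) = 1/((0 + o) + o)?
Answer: 419/7 ≈ 59.857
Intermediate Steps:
y = -12 (y = -3 + (4*(-3) + 3) = -3 + (-12 + 3) = -3 - 9 = -12)
Q(o, F) = 1/(2*o) (Q(o, F) = 1/(o + o) = 1/(2*o))
Q(7, ((3/y + 2/2) - 2)*3)*96 + 53 = ((1/2)/7)*96 + 53 = ((1/2)*(1/7))*96 + 53 = (1/14)*96 + 53 = 48/7 + 53 = 419/7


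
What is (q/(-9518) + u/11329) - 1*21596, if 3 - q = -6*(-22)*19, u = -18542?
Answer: -2328832301123/107829422 ≈ -21597.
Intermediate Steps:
q = -2505 (q = 3 - (-6*(-22))*19 = 3 - 132*19 = 3 - 1*2508 = 3 - 2508 = -2505)
(q/(-9518) + u/11329) - 1*21596 = (-2505/(-9518) - 18542/11329) - 1*21596 = (-2505*(-1/9518) - 18542*1/11329) - 21596 = (2505/9518 - 18542/11329) - 21596 = -148103611/107829422 - 21596 = -2328832301123/107829422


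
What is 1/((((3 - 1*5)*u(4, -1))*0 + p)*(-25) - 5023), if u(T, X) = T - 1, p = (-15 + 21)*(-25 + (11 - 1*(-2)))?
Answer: -1/3223 ≈ -0.00031027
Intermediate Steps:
p = -72 (p = 6*(-25 + (11 + 2)) = 6*(-25 + 13) = 6*(-12) = -72)
u(T, X) = -1 + T
1/((((3 - 1*5)*u(4, -1))*0 + p)*(-25) - 5023) = 1/((((3 - 1*5)*(-1 + 4))*0 - 72)*(-25) - 5023) = 1/((((3 - 5)*3)*0 - 72)*(-25) - 5023) = 1/((-2*3*0 - 72)*(-25) - 5023) = 1/((-6*0 - 72)*(-25) - 5023) = 1/((0 - 72)*(-25) - 5023) = 1/(-72*(-25) - 5023) = 1/(1800 - 5023) = 1/(-3223) = -1/3223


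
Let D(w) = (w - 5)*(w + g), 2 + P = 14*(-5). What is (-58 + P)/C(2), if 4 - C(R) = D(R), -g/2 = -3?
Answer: -65/14 ≈ -4.6429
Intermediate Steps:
g = 6 (g = -2*(-3) = 6)
P = -72 (P = -2 + 14*(-5) = -2 - 70 = -72)
D(w) = (-5 + w)*(6 + w) (D(w) = (w - 5)*(w + 6) = (-5 + w)*(6 + w))
C(R) = 34 - R - R**2 (C(R) = 4 - (-30 + R + R**2) = 4 + (30 - R - R**2) = 34 - R - R**2)
(-58 + P)/C(2) = (-58 - 72)/(34 - 1*2 - 1*2**2) = -130/(34 - 2 - 1*4) = -130/(34 - 2 - 4) = -130/28 = (1/28)*(-130) = -65/14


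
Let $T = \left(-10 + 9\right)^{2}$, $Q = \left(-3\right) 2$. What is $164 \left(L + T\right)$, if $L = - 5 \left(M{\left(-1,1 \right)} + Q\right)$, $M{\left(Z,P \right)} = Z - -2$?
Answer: $4264$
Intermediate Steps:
$M{\left(Z,P \right)} = 2 + Z$ ($M{\left(Z,P \right)} = Z + 2 = 2 + Z$)
$Q = -6$
$L = 25$ ($L = - 5 \left(\left(2 - 1\right) - 6\right) = - 5 \left(1 - 6\right) = \left(-5\right) \left(-5\right) = 25$)
$T = 1$ ($T = \left(-1\right)^{2} = 1$)
$164 \left(L + T\right) = 164 \left(25 + 1\right) = 164 \cdot 26 = 4264$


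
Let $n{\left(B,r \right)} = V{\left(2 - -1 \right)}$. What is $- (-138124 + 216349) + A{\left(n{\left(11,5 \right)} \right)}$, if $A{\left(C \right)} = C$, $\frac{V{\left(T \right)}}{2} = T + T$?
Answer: $-78213$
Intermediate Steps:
$V{\left(T \right)} = 4 T$ ($V{\left(T \right)} = 2 \left(T + T\right) = 2 \cdot 2 T = 4 T$)
$n{\left(B,r \right)} = 12$ ($n{\left(B,r \right)} = 4 \left(2 - -1\right) = 4 \left(2 + 1\right) = 4 \cdot 3 = 12$)
$- (-138124 + 216349) + A{\left(n{\left(11,5 \right)} \right)} = - (-138124 + 216349) + 12 = \left(-1\right) 78225 + 12 = -78225 + 12 = -78213$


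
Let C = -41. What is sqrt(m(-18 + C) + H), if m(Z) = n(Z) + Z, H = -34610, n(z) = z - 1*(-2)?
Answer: I*sqrt(34726) ≈ 186.35*I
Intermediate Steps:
n(z) = 2 + z (n(z) = z + 2 = 2 + z)
m(Z) = 2 + 2*Z (m(Z) = (2 + Z) + Z = 2 + 2*Z)
sqrt(m(-18 + C) + H) = sqrt((2 + 2*(-18 - 41)) - 34610) = sqrt((2 + 2*(-59)) - 34610) = sqrt((2 - 118) - 34610) = sqrt(-116 - 34610) = sqrt(-34726) = I*sqrt(34726)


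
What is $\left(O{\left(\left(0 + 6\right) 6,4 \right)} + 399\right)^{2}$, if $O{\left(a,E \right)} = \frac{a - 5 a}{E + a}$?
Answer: $\frac{3908529}{25} \approx 1.5634 \cdot 10^{5}$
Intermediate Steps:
$O{\left(a,E \right)} = - \frac{4 a}{E + a}$ ($O{\left(a,E \right)} = \frac{\left(-4\right) a}{E + a} = - \frac{4 a}{E + a}$)
$\left(O{\left(\left(0 + 6\right) 6,4 \right)} + 399\right)^{2} = \left(- \frac{4 \left(0 + 6\right) 6}{4 + \left(0 + 6\right) 6} + 399\right)^{2} = \left(- \frac{4 \cdot 6 \cdot 6}{4 + 6 \cdot 6} + 399\right)^{2} = \left(\left(-4\right) 36 \frac{1}{4 + 36} + 399\right)^{2} = \left(\left(-4\right) 36 \cdot \frac{1}{40} + 399\right)^{2} = \left(- \frac{18}{5} + 399\right)^{2} = \left(\frac{1977}{5}\right)^{2} = \frac{3908529}{25}$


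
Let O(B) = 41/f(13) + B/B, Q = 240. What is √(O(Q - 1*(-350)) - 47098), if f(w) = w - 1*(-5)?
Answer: I*√1695410/6 ≈ 217.01*I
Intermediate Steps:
f(w) = 5 + w (f(w) = w + 5 = 5 + w)
O(B) = 59/18 (O(B) = 41/(5 + 13) + B/B = 41/18 + 1 = 59/18)
√(O(Q - 1*(-350)) - 47098) = √(59/18 - 47098) = √(-847705/18) = I*√1695410/6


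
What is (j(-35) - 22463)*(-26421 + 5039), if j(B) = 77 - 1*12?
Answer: 478914036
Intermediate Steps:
j(B) = 65 (j(B) = 77 - 12 = 65)
(j(-35) - 22463)*(-26421 + 5039) = (65 - 22463)*(-26421 + 5039) = -22398*(-21382) = 478914036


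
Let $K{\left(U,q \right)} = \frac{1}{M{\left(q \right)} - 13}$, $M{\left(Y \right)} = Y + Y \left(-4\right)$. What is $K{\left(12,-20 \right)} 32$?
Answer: $\frac{32}{47} \approx 0.68085$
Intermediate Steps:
$M{\left(Y \right)} = - 3 Y$ ($M{\left(Y \right)} = Y - 4 Y = - 3 Y$)
$K{\left(U,q \right)} = \frac{1}{-13 - 3 q}$ ($K{\left(U,q \right)} = \frac{1}{- 3 q - 13} = \frac{1}{-13 - 3 q}$)
$K{\left(12,-20 \right)} 32 = - \frac{1}{13 + 3 \left(-20\right)} 32 = - \frac{1}{13 - 60} \cdot 32 = - \frac{1}{-47} \cdot 32 = \left(-1\right) \left(- \frac{1}{47}\right) 32 = \frac{1}{47} \cdot 32 = \frac{32}{47}$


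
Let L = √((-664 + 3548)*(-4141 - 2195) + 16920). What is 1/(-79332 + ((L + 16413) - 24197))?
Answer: -21779/1901863390 - 9*I*√56346/3803726780 ≈ -1.1451e-5 - 5.6165e-7*I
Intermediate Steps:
L = 18*I*√56346 (L = √(2884*(-6336) + 16920) = √(-18273024 + 16920) = √(-18256104) = 18*I*√56346 ≈ 4272.7*I)
1/(-79332 + ((L + 16413) - 24197)) = 1/(-79332 + ((18*I*√56346 + 16413) - 24197)) = 1/(-79332 + ((16413 + 18*I*√56346) - 24197)) = 1/(-79332 + (-7784 + 18*I*√56346)) = 1/(-87116 + 18*I*√56346)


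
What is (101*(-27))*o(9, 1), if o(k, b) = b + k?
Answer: -27270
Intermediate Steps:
(101*(-27))*o(9, 1) = (101*(-27))*(1 + 9) = -2727*10 = -27270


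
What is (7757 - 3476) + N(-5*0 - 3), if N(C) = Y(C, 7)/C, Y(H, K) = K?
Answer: 12836/3 ≈ 4278.7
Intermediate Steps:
N(C) = 7/C
(7757 - 3476) + N(-5*0 - 3) = (7757 - 3476) + 7/(-5*0 - 3) = 4281 + 7/(0 - 3) = 4281 + 7/(-3) = 4281 + 7*(-1/3) = 4281 - 7/3 = 12836/3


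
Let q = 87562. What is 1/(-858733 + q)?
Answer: -1/771171 ≈ -1.2967e-6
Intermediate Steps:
1/(-858733 + q) = 1/(-858733 + 87562) = 1/(-771171) = -1/771171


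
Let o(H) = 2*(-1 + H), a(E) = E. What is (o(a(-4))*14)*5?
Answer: -700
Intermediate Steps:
o(H) = -2 + 2*H
(o(a(-4))*14)*5 = ((-2 + 2*(-4))*14)*5 = ((-2 - 8)*14)*5 = -10*14*5 = -140*5 = -700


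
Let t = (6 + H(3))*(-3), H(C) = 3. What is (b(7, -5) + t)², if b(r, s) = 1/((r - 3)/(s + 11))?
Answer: 2601/4 ≈ 650.25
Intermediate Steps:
t = -27 (t = (6 + 3)*(-3) = 9*(-3) = -27)
b(r, s) = (11 + s)/(-3 + r) (b(r, s) = 1/((-3 + r)/(11 + s)) = (11 + s)/(-3 + r))
(b(7, -5) + t)² = ((11 - 5)/(-3 + 7) - 27)² = (6/4 - 27)² = ((¼)*6 - 27)² = (3/2 - 27)² = (-51/2)² = 2601/4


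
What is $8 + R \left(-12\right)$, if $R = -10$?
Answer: $128$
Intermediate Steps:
$8 + R \left(-12\right) = 8 - -120 = 8 + 120 = 128$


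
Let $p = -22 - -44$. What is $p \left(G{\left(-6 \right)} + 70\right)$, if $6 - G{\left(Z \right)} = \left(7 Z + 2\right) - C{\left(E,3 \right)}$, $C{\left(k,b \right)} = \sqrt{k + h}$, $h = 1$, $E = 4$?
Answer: $2552 + 22 \sqrt{5} \approx 2601.2$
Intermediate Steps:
$C{\left(k,b \right)} = \sqrt{1 + k}$ ($C{\left(k,b \right)} = \sqrt{k + 1} = \sqrt{1 + k}$)
$p = 22$ ($p = -22 + 44 = 22$)
$G{\left(Z \right)} = 4 + \sqrt{5} - 7 Z$ ($G{\left(Z \right)} = 6 - \left(\left(7 Z + 2\right) - \sqrt{1 + 4}\right) = 6 - \left(\left(2 + 7 Z\right) - \sqrt{5}\right) = 6 - \left(2 - \sqrt{5} + 7 Z\right) = 4 + \sqrt{5} - 7 Z$)
$p \left(G{\left(-6 \right)} + 70\right) = 22 \left(\left(4 + \sqrt{5} - -42\right) + 70\right) = 22 \left(\left(4 + \sqrt{5} + 42\right) + 70\right) = 22 \left(\left(46 + \sqrt{5}\right) + 70\right) = 22 \left(116 + \sqrt{5}\right) = 2552 + 22 \sqrt{5}$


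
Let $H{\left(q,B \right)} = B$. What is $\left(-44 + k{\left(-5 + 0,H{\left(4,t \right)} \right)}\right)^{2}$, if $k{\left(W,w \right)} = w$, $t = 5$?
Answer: $1521$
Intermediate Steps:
$\left(-44 + k{\left(-5 + 0,H{\left(4,t \right)} \right)}\right)^{2} = \left(-44 + 5\right)^{2} = \left(-39\right)^{2} = 1521$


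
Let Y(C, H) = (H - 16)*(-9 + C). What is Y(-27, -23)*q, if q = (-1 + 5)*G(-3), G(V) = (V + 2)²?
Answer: 5616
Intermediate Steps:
G(V) = (2 + V)²
Y(C, H) = (-16 + H)*(-9 + C)
q = 4 (q = (-1 + 5)*(2 - 3)² = 4*(-1)² = 4*1 = 4)
Y(-27, -23)*q = (144 - 16*(-27) - 9*(-23) - 27*(-23))*4 = (144 + 432 + 207 + 621)*4 = 1404*4 = 5616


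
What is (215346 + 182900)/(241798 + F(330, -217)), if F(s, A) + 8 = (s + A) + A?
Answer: 199123/120843 ≈ 1.6478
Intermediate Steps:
F(s, A) = -8 + s + 2*A (F(s, A) = -8 + ((s + A) + A) = -8 + ((A + s) + A) = -8 + (s + 2*A) = -8 + s + 2*A)
(215346 + 182900)/(241798 + F(330, -217)) = (215346 + 182900)/(241798 + (-8 + 330 + 2*(-217))) = 398246/(241798 + (-8 + 330 - 434)) = 398246/(241798 - 112) = 398246/241686 = 398246*(1/241686) = 199123/120843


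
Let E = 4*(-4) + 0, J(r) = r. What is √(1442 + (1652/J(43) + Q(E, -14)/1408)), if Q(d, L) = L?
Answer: √21197462363/3784 ≈ 38.476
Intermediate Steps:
E = -16 (E = -16 + 0 = -16)
√(1442 + (1652/J(43) + Q(E, -14)/1408)) = √(1442 + (1652/43 - 14/1408)) = √(1442 + (1652*(1/43) - 14*1/1408)) = √(1442 + (1652/43 - 7/704)) = √(1442 + 1162707/30272) = √(44814931/30272) = √21197462363/3784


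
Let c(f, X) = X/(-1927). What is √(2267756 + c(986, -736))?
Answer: 2*√2105231384499/1927 ≈ 1505.9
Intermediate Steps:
c(f, X) = -X/1927 (c(f, X) = X*(-1/1927) = -X/1927)
√(2267756 + c(986, -736)) = √(2267756 - 1/1927*(-736)) = √(2267756 + 736/1927) = √(4369966548/1927) = 2*√2105231384499/1927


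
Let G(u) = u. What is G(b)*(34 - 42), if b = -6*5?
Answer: 240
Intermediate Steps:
b = -30
G(b)*(34 - 42) = -30*(34 - 42) = -30*(-8) = 240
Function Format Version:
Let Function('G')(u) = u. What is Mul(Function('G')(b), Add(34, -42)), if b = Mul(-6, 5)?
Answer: 240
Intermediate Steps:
b = -30
Mul(Function('G')(b), Add(34, -42)) = Mul(-30, Add(34, -42)) = Mul(-30, -8) = 240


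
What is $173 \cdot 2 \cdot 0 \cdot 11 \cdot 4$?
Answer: $0$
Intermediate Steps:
$173 \cdot 2 \cdot 0 \cdot 11 \cdot 4 = 173 \cdot 0 \cdot 44 = 0 \cdot 44 = 0$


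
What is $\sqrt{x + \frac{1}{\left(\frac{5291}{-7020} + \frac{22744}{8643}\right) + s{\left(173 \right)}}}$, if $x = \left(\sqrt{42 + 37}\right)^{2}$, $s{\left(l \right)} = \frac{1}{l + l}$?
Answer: $\frac{\sqrt{20376825158952273739}}{506171939} \approx 8.9181$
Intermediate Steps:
$s{\left(l \right)} = \frac{1}{2 l}$
$x = 79$ ($x = \left(\sqrt{79}\right)^{2} = 79$)
$\sqrt{x + \frac{1}{\left(\frac{5291}{-7020} + \frac{22744}{8643}\right) + s{\left(173 \right)}}} = \sqrt{79 + \frac{1}{\left(\frac{5291}{-7020} + \frac{22744}{8643}\right) + \frac{1}{2 \cdot 173}}} = \sqrt{79 + \frac{1}{\left(5291 \left(- \frac{1}{7020}\right) + 22744 \cdot \frac{1}{8643}\right) + \frac{1}{2} \cdot \frac{1}{173}}} = \sqrt{79 + \frac{1}{\left(- \frac{407}{540} + \frac{22744}{8643}\right) + \frac{1}{346}}} = \sqrt{79 + \frac{1}{\frac{2921353}{1555740} + \frac{1}{346}}} = \sqrt{79 + \frac{1}{\frac{506171939}{269143020}}} = \sqrt{79 + \frac{269143020}{506171939}} = \sqrt{\frac{40256726201}{506171939}} = \frac{\sqrt{20376825158952273739}}{506171939}$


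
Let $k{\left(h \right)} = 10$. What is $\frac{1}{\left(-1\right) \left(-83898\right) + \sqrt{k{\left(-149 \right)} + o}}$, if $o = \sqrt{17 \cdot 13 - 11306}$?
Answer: $\frac{1}{83898 + \sqrt{10 + i \sqrt{11085}}} \approx 1.1918 \cdot 10^{-5} - 9.8 \cdot 10^{-10} i$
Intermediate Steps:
$o = i \sqrt{11085}$ ($o = \sqrt{221 - 11306} = \sqrt{-11085} = i \sqrt{11085} \approx 105.29 i$)
$\frac{1}{\left(-1\right) \left(-83898\right) + \sqrt{k{\left(-149 \right)} + o}} = \frac{1}{\left(-1\right) \left(-83898\right) + \sqrt{10 + i \sqrt{11085}}} = \frac{1}{83898 + \sqrt{10 + i \sqrt{11085}}}$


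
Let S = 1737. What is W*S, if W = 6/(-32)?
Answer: -5211/16 ≈ -325.69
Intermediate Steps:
W = -3/16 (W = 6*(-1/32) = -3/16 ≈ -0.18750)
W*S = -3/16*1737 = -5211/16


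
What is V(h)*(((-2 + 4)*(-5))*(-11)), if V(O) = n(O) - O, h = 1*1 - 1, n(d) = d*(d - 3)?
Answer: 0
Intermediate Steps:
n(d) = d*(-3 + d)
h = 0 (h = 1 - 1 = 0)
V(O) = -O + O*(-3 + O) (V(O) = O*(-3 + O) - O = -O + O*(-3 + O))
V(h)*(((-2 + 4)*(-5))*(-11)) = (0*(-4 + 0))*(((-2 + 4)*(-5))*(-11)) = (0*(-4))*((2*(-5))*(-11)) = 0*(-10*(-11)) = 0*110 = 0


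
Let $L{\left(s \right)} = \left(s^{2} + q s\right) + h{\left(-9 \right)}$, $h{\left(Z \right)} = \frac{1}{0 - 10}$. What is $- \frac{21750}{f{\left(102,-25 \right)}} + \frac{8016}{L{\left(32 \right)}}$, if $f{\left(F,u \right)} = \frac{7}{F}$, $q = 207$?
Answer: $- \frac{56556033460}{178451} \approx -3.1693 \cdot 10^{5}$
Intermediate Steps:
$h{\left(Z \right)} = - \frac{1}{10}$ ($h{\left(Z \right)} = \frac{1}{-10} = - \frac{1}{10}$)
$L{\left(s \right)} = - \frac{1}{10} + s^{2} + 207 s$ ($L{\left(s \right)} = \left(s^{2} + 207 s\right) - \frac{1}{10} = - \frac{1}{10} + s^{2} + 207 s$)
$- \frac{21750}{f{\left(102,-25 \right)}} + \frac{8016}{L{\left(32 \right)}} = - \frac{21750}{7 \cdot \frac{1}{102}} + \frac{8016}{- \frac{1}{10} + 32^{2} + 207 \cdot 32} = - \frac{21750}{7 \cdot \frac{1}{102}} + \frac{8016}{- \frac{1}{10} + 1024 + 6624} = - \frac{21750}{\frac{7}{102}} + \frac{8016}{\frac{76479}{10}} = \left(-21750\right) \frac{102}{7} + 8016 \cdot \frac{10}{76479} = - \frac{2218500}{7} + \frac{26720}{25493} = - \frac{56556033460}{178451}$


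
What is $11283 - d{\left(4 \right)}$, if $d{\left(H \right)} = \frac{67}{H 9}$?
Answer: $\frac{406121}{36} \approx 11281.0$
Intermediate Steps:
$d{\left(H \right)} = \frac{67}{9 H}$
$11283 - d{\left(4 \right)} = 11283 - \frac{67}{9 \cdot 4} = 11283 - \frac{67}{9} \cdot \frac{1}{4} = 11283 - \frac{67}{36} = \frac{406121}{36}$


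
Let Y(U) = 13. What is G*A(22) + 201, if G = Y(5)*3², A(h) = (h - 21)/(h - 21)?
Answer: 318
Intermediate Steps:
A(h) = 1 (A(h) = (-21 + h)/(-21 + h) = 1)
G = 117 (G = 13*3² = 13*9 = 117)
G*A(22) + 201 = 117*1 + 201 = 117 + 201 = 318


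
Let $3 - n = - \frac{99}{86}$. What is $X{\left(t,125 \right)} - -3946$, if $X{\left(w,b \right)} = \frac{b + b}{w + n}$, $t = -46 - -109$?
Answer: $\frac{912386}{231} \approx 3949.7$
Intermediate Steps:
$t = 63$ ($t = -46 + 109 = 63$)
$n = \frac{357}{86}$ ($n = 3 - - \frac{99}{86} = 3 + \frac{99}{86} = \frac{357}{86} \approx 4.1512$)
$X{\left(w,b \right)} = \frac{2 b}{\frac{357}{86} + w}$ ($X{\left(w,b \right)} = \frac{b + b}{w + \frac{357}{86}} = \frac{2 b}{\frac{357}{86} + w}$)
$X{\left(t,125 \right)} - -3946 = 172 \cdot 125 \frac{1}{357 + 86 \cdot 63} - -3946 = 172 \cdot 125 \frac{1}{357 + 5418} + 3946 = 172 \cdot 125 \cdot \frac{1}{5775} + 3946 = \frac{860}{231} + 3946 = \frac{912386}{231}$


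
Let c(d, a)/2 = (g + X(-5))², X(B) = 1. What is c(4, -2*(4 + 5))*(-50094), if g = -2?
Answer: -100188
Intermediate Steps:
c(d, a) = 2 (c(d, a) = 2*(-2 + 1)² = 2*(-1)² = 2*1 = 2)
c(4, -2*(4 + 5))*(-50094) = 2*(-50094) = -100188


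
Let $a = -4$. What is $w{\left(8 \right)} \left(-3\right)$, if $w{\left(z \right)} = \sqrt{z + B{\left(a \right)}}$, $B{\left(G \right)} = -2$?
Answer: $- 3 \sqrt{6} \approx -7.3485$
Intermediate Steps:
$w{\left(z \right)} = \sqrt{-2 + z}$ ($w{\left(z \right)} = \sqrt{z - 2} = \sqrt{-2 + z}$)
$w{\left(8 \right)} \left(-3\right) = \sqrt{-2 + 8} \left(-3\right) = \sqrt{6} \left(-3\right) = - 3 \sqrt{6}$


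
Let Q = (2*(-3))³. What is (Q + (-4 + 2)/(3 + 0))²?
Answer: 422500/9 ≈ 46944.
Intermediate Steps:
Q = -216 (Q = (-6)³ = -216)
(Q + (-4 + 2)/(3 + 0))² = (-216 + (-4 + 2)/(3 + 0))² = (-216 - 2/3)² = (-216 - 2*⅓)² = (-216 - ⅔)² = (-650/3)² = 422500/9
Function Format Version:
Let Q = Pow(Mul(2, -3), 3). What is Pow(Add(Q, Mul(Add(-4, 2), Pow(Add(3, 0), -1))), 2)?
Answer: Rational(422500, 9) ≈ 46944.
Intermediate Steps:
Q = -216 (Q = Pow(-6, 3) = -216)
Pow(Add(Q, Mul(Add(-4, 2), Pow(Add(3, 0), -1))), 2) = Pow(Add(-216, Mul(Add(-4, 2), Pow(Add(3, 0), -1))), 2) = Pow(Add(-216, Mul(-2, Pow(3, -1))), 2) = Pow(Add(-216, Mul(-2, Rational(1, 3))), 2) = Pow(Add(-216, Rational(-2, 3)), 2) = Pow(Rational(-650, 3), 2) = Rational(422500, 9)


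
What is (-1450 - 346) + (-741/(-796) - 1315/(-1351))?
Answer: -1929363385/1075396 ≈ -1794.1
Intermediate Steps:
(-1450 - 346) + (-741/(-796) - 1315/(-1351)) = -1796 + (-741*(-1/796) - 1315*(-1/1351)) = -1796 + (741/796 + 1315/1351) = -1796 + 2047831/1075396 = -1929363385/1075396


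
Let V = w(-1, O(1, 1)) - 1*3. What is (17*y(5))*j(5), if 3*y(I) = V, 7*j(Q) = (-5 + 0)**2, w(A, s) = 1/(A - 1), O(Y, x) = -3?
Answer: -425/6 ≈ -70.833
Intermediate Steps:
w(A, s) = 1/(-1 + A)
j(Q) = 25/7 (j(Q) = (-5 + 0)**2/7 = (1/7)*(-5)**2 = (1/7)*25 = 25/7)
V = -7/2 (V = 1/(-1 - 1) - 1*3 = 1/(-2) - 3 = -1/2 - 3 = -7/2 ≈ -3.5000)
y(I) = -7/6 (y(I) = (1/3)*(-7/2) = -7/6)
(17*y(5))*j(5) = (17*(-7/6))*(25/7) = -119/6*25/7 = -425/6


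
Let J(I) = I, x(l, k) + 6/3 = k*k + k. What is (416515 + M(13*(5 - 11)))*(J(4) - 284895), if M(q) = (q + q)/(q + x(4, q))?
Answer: -351593631503497/2963 ≈ -1.1866e+11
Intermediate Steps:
x(l, k) = -2 + k + k² (x(l, k) = -2 + (k*k + k) = -2 + (k² + k) = -2 + (k + k²) = -2 + k + k²)
M(q) = 2*q/(-2 + q² + 2*q) (M(q) = (q + q)/(q + (-2 + q + q²)) = (2*q)/(-2 + q² + 2*q) = 2*q/(-2 + q² + 2*q))
(416515 + M(13*(5 - 11)))*(J(4) - 284895) = (416515 + 2*(13*(5 - 11))/(-2 + (13*(5 - 11))² + 2*(13*(5 - 11))))*(4 - 284895) = (416515 + 2*(13*(-6))/(-2 + (13*(-6))² + 2*(13*(-6))))*(-284891) = (416515 + 2*(-78)/(-2 + (-78)² + 2*(-78)))*(-284891) = (416515 + 2*(-78)/(-2 + 6084 - 156))*(-284891) = (416515 + 2*(-78)/5926)*(-284891) = (416515 + 2*(-78)*(1/5926))*(-284891) = (416515 - 78/2963)*(-284891) = (1234133867/2963)*(-284891) = -351593631503497/2963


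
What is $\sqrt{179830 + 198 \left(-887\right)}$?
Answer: $2 \sqrt{1051} \approx 64.838$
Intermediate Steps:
$\sqrt{179830 + 198 \left(-887\right)} = \sqrt{179830 - 175626} = \sqrt{4204} = 2 \sqrt{1051}$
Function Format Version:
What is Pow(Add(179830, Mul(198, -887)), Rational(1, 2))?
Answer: Mul(2, Pow(1051, Rational(1, 2))) ≈ 64.838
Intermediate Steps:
Pow(Add(179830, Mul(198, -887)), Rational(1, 2)) = Pow(Add(179830, -175626), Rational(1, 2)) = Pow(4204, Rational(1, 2)) = Mul(2, Pow(1051, Rational(1, 2)))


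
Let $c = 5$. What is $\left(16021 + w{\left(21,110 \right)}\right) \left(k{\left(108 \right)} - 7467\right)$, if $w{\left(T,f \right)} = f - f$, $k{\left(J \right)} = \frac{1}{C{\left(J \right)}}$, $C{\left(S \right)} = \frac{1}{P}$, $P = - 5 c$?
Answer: $-120029332$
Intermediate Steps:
$P = -25$ ($P = \left(-5\right) 5 = -25$)
$C{\left(S \right)} = - \frac{1}{25}$ ($C{\left(S \right)} = \frac{1}{-25} = - \frac{1}{25}$)
$k{\left(J \right)} = -25$ ($k{\left(J \right)} = \frac{1}{- \frac{1}{25}} = -25$)
$w{\left(T,f \right)} = 0$
$\left(16021 + w{\left(21,110 \right)}\right) \left(k{\left(108 \right)} - 7467\right) = \left(16021 + 0\right) \left(-25 - 7467\right) = 16021 \left(-7492\right) = -120029332$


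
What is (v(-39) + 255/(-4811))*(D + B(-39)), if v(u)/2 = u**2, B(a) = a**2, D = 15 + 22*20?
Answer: 1701081096/283 ≈ 6.0109e+6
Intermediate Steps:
D = 455 (D = 15 + 440 = 455)
v(u) = 2*u**2
(v(-39) + 255/(-4811))*(D + B(-39)) = (2*(-39)**2 + 255/(-4811))*(455 + (-39)**2) = (2*1521 + 255*(-1/4811))*(455 + 1521) = (3042 - 15/283)*1976 = (860871/283)*1976 = 1701081096/283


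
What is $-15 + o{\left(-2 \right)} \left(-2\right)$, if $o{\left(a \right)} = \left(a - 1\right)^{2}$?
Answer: $-33$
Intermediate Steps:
$o{\left(a \right)} = \left(-1 + a\right)^{2}$
$-15 + o{\left(-2 \right)} \left(-2\right) = -15 + \left(-1 - 2\right)^{2} \left(-2\right) = -15 + \left(-3\right)^{2} \left(-2\right) = -15 + 9 \left(-2\right) = -15 - 18 = -33$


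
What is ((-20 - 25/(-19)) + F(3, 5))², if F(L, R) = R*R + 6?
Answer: 54756/361 ≈ 151.68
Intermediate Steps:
F(L, R) = 6 + R² (F(L, R) = R² + 6 = 6 + R²)
((-20 - 25/(-19)) + F(3, 5))² = ((-20 - 25/(-19)) + (6 + 5²))² = ((-20 - 25*(-1/19)) + (6 + 25))² = ((-20 + 25/19) + 31)² = (-355/19 + 31)² = (234/19)² = 54756/361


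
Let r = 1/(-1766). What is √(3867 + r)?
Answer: 13*√71362294/1766 ≈ 62.185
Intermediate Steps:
r = -1/1766 ≈ -0.00056625
√(3867 + r) = √(3867 - 1/1766) = √(6829121/1766) = 13*√71362294/1766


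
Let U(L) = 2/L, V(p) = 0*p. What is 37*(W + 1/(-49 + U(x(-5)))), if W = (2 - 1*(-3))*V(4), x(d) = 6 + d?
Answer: -37/47 ≈ -0.78723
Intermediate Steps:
V(p) = 0
W = 0 (W = (2 - 1*(-3))*0 = (2 + 3)*0 = 5*0 = 0)
37*(W + 1/(-49 + U(x(-5)))) = 37*(0 + 1/(-49 + 2/(6 - 5))) = 37*(0 + 1/(-49 + 2/1)) = 37*(0 + 1/(-49 + 2*1)) = 37*(0 + 1/(-49 + 2)) = 37*(0 + 1/(-47)) = 37*(0 - 1/47) = 37*(-1/47) = -37/47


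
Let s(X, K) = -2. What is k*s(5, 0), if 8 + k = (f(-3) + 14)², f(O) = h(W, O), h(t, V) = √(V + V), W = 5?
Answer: -364 - 56*I*√6 ≈ -364.0 - 137.17*I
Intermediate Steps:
h(t, V) = √2*√V (h(t, V) = √(2*V) = √2*√V)
f(O) = √2*√O
k = -8 + (14 + I*√6)² (k = -8 + (√2*√(-3) + 14)² = -8 + (√2*(I*√3) + 14)² = -8 + (I*√6 + 14)² = -8 + (14 + I*√6)² ≈ 182.0 + 68.586*I)
k*s(5, 0) = (182 + 28*I*√6)*(-2) = -364 - 56*I*√6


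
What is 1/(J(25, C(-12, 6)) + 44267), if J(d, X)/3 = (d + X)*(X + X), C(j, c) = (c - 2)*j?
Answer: 1/50891 ≈ 1.9650e-5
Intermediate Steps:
C(j, c) = j*(-2 + c) (C(j, c) = (-2 + c)*j = j*(-2 + c))
J(d, X) = 6*X*(X + d) (J(d, X) = 3*((d + X)*(X + X)) = 3*((X + d)*(2*X)) = 3*(2*X*(X + d)) = 6*X*(X + d))
1/(J(25, C(-12, 6)) + 44267) = 1/(6*(-12*(-2 + 6))*(-12*(-2 + 6) + 25) + 44267) = 1/(6*(-12*4)*(-12*4 + 25) + 44267) = 1/(6*(-48)*(-48 + 25) + 44267) = 1/(6*(-48)*(-23) + 44267) = 1/(6624 + 44267) = 1/50891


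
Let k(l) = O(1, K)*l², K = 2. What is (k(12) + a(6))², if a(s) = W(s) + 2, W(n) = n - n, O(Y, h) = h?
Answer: 84100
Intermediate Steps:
W(n) = 0
k(l) = 2*l²
a(s) = 2 (a(s) = 0 + 2 = 2)
(k(12) + a(6))² = (2*12² + 2)² = (2*144 + 2)² = (288 + 2)² = 290² = 84100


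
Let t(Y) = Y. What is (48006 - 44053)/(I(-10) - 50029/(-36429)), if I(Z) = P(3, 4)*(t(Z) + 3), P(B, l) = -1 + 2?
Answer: -144003837/204974 ≈ -702.55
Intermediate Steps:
P(B, l) = 1
I(Z) = 3 + Z (I(Z) = 1*(Z + 3) = 1*(3 + Z) = 3 + Z)
(48006 - 44053)/(I(-10) - 50029/(-36429)) = (48006 - 44053)/((3 - 10) - 50029/(-36429)) = 3953/(-7 - 50029*(-1/36429)) = 3953/(-7 + 50029/36429) = 3953/(-204974/36429) = 3953*(-36429/204974) = -144003837/204974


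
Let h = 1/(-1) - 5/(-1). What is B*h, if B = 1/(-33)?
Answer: -4/33 ≈ -0.12121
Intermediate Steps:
B = -1/33 ≈ -0.030303
h = 4 (h = 1*(-1) - 5*(-1) = -1 + 5 = 4)
B*h = -1/33*4 = -4/33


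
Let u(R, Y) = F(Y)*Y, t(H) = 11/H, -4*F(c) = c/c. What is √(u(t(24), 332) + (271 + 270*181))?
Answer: √49058 ≈ 221.49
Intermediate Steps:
F(c) = -¼ (F(c) = -c/(4*c) = -¼*1 = -¼)
u(R, Y) = -Y/4
√(u(t(24), 332) + (271 + 270*181)) = √(-¼*332 + (271 + 270*181)) = √(-83 + (271 + 48870)) = √(-83 + 49141) = √49058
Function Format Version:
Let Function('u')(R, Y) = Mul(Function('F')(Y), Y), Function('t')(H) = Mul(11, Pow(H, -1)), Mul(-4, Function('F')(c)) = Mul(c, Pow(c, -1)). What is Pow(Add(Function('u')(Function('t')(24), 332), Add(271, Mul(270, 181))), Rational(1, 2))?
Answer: Pow(49058, Rational(1, 2)) ≈ 221.49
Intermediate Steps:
Function('F')(c) = Rational(-1, 4) (Function('F')(c) = Mul(Rational(-1, 4), Mul(c, Pow(c, -1))) = Mul(Rational(-1, 4), 1) = Rational(-1, 4))
Function('u')(R, Y) = Mul(Rational(-1, 4), Y)
Pow(Add(Function('u')(Function('t')(24), 332), Add(271, Mul(270, 181))), Rational(1, 2)) = Pow(Add(Mul(Rational(-1, 4), 332), Add(271, Mul(270, 181))), Rational(1, 2)) = Pow(Add(-83, Add(271, 48870)), Rational(1, 2)) = Pow(Add(-83, 49141), Rational(1, 2)) = Pow(49058, Rational(1, 2))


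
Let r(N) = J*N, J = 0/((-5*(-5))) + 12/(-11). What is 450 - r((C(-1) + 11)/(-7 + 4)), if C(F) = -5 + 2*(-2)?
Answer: 4942/11 ≈ 449.27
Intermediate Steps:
C(F) = -9 (C(F) = -5 - 4 = -9)
J = -12/11 (J = 0/25 + 12*(-1/11) = 0*(1/25) - 12/11 = 0 - 12/11 = -12/11 ≈ -1.0909)
r(N) = -12*N/11
450 - r((C(-1) + 11)/(-7 + 4)) = 450 - (-12)*(-9 + 11)/(-7 + 4)/11 = 450 - (-12)*2/(-3)/11 = 450 - (-12)*2*(-⅓)/11 = 450 - (-12)*(-2)/(11*3) = 450 - 1*8/11 = 450 - 8/11 = 4942/11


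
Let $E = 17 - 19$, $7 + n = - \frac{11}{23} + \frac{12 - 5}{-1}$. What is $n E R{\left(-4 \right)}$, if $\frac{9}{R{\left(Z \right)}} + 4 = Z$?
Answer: $- \frac{2997}{92} \approx -32.576$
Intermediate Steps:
$R{\left(Z \right)} = \frac{9}{-4 + Z}$
$n = - \frac{333}{23}$ ($n = -7 + \left(- \frac{11}{23} + \frac{12 - 5}{-1}\right) = -7 + \left(\left(-11\right) \frac{1}{23} + \left(12 - 5\right) \left(-1\right)\right) = -7 + \left(- \frac{11}{23} + 7 \left(-1\right)\right) = -7 - \frac{172}{23} = - \frac{333}{23} \approx -14.478$)
$E = -2$ ($E = 17 - 19 = -2$)
$n E R{\left(-4 \right)} = \left(- \frac{333}{23}\right) \left(-2\right) \frac{9}{-4 - 4} = \frac{666 \frac{9}{-8}}{23} = \frac{666 \cdot 9 \left(- \frac{1}{8}\right)}{23} = \frac{666}{23} \left(- \frac{9}{8}\right) = - \frac{2997}{92}$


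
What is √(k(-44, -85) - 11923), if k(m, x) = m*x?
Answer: 7*I*√167 ≈ 90.46*I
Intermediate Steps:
√(k(-44, -85) - 11923) = √(-44*(-85) - 11923) = √(3740 - 11923) = √(-8183) = 7*I*√167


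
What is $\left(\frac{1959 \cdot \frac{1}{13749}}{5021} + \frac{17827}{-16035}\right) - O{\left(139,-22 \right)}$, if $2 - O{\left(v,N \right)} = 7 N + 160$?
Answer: $\frac{1065730167914}{368985281505} \approx 2.8883$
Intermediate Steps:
$O{\left(v,N \right)} = -158 - 7 N$ ($O{\left(v,N \right)} = 2 - \left(7 N + 160\right) = 2 - \left(160 + 7 N\right) = -158 - 7 N$)
$\left(\frac{1959 \cdot \frac{1}{13749}}{5021} + \frac{17827}{-16035}\right) - O{\left(139,-22 \right)} = \left(\frac{1959 \cdot \frac{1}{13749}}{5021} + \frac{17827}{-16035}\right) - \left(-158 - -154\right) = \left(1959 \cdot \frac{1}{13749} \cdot \frac{1}{5021} + 17827 \left(- \frac{1}{16035}\right)\right) - \left(-158 + 154\right) = \left(\frac{653}{4583} \cdot \frac{1}{5021} - \frac{17827}{16035}\right) - -4 = \left(\frac{653}{23011243} - \frac{17827}{16035}\right) + 4 = - \frac{410210958106}{368985281505} + 4 = \frac{1065730167914}{368985281505}$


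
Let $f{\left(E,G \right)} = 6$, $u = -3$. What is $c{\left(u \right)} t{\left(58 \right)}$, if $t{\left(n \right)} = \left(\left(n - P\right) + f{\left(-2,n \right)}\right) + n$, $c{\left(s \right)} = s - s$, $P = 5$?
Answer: $0$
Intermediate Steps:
$c{\left(s \right)} = 0$
$t{\left(n \right)} = 1 + 2 n$ ($t{\left(n \right)} = \left(\left(n - 5\right) + 6\right) + n = \left(\left(-5 + n\right) + 6\right) + n = \left(1 + n\right) + n = 1 + 2 n$)
$c{\left(u \right)} t{\left(58 \right)} = 0 \left(1 + 2 \cdot 58\right) = 0 \left(1 + 116\right) = 0 \cdot 117 = 0$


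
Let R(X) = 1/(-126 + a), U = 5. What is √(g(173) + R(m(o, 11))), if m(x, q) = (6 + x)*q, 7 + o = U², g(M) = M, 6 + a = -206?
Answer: 3*√12994/26 ≈ 13.153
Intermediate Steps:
a = -212 (a = -6 - 206 = -212)
o = 18 (o = -7 + 5² = -7 + 25 = 18)
m(x, q) = q*(6 + x)
R(X) = -1/338 (R(X) = 1/(-126 - 212) = 1/(-338) = -1/338)
√(g(173) + R(m(o, 11))) = √(173 - 1/338) = √(58473/338) = 3*√12994/26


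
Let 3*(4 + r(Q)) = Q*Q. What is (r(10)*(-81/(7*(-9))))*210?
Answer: 7920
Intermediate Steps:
r(Q) = -4 + Q²/3 (r(Q) = -4 + (Q*Q)/3 = -4 + Q²/3)
(r(10)*(-81/(7*(-9))))*210 = ((-4 + (⅓)*10²)*(-81/(7*(-9))))*210 = ((-4 + (⅓)*100)*(-81/(-63)))*210 = ((-4 + 100/3)*(-81*(-1/63)))*210 = ((88/3)*(9/7))*210 = (264/7)*210 = 7920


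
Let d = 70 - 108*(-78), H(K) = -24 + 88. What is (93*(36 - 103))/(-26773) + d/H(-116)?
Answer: 113904323/856736 ≈ 132.95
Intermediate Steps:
H(K) = 64
d = 8494 (d = 70 + 8424 = 8494)
(93*(36 - 103))/(-26773) + d/H(-116) = (93*(36 - 103))/(-26773) + 8494/64 = (93*(-67))*(-1/26773) + 8494*(1/64) = -6231*(-1/26773) + 4247/32 = 6231/26773 + 4247/32 = 113904323/856736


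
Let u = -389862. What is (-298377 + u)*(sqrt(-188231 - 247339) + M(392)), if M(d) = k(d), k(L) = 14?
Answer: -9635346 - 688239*I*sqrt(435570) ≈ -9.6353e+6 - 4.5422e+8*I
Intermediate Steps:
M(d) = 14
(-298377 + u)*(sqrt(-188231 - 247339) + M(392)) = (-298377 - 389862)*(sqrt(-188231 - 247339) + 14) = -688239*(sqrt(-435570) + 14) = -688239*(I*sqrt(435570) + 14) = -688239*(14 + I*sqrt(435570)) = -9635346 - 688239*I*sqrt(435570)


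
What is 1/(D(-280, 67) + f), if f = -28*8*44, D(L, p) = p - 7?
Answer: -1/9796 ≈ -0.00010208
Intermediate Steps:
D(L, p) = -7 + p
f = -9856 (f = -224*44 = -9856)
1/(D(-280, 67) + f) = 1/((-7 + 67) - 9856) = 1/(60 - 9856) = 1/(-9796) = -1/9796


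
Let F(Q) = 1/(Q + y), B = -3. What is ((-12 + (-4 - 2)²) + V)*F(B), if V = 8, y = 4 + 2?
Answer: 32/3 ≈ 10.667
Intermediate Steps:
y = 6
F(Q) = 1/(6 + Q) (F(Q) = 1/(Q + 6) = 1/(6 + Q))
((-12 + (-4 - 2)²) + V)*F(B) = ((-12 + (-4 - 2)²) + 8)/(6 - 3) = ((-12 + (-6)²) + 8)/3 = ((-12 + 36) + 8)*(⅓) = (24 + 8)*(⅓) = 32*(⅓) = 32/3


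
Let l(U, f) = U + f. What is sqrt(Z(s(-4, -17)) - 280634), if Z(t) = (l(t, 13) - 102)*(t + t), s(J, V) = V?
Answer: I*sqrt(277030) ≈ 526.34*I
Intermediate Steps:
Z(t) = 2*t*(-89 + t) (Z(t) = ((t + 13) - 102)*(t + t) = ((13 + t) - 102)*(2*t) = (-89 + t)*(2*t) = 2*t*(-89 + t))
sqrt(Z(s(-4, -17)) - 280634) = sqrt(2*(-17)*(-89 - 17) - 280634) = sqrt(2*(-17)*(-106) - 280634) = sqrt(3604 - 280634) = sqrt(-277030) = I*sqrt(277030)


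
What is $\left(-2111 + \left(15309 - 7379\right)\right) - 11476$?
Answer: $-5657$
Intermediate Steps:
$\left(-2111 + \left(15309 - 7379\right)\right) - 11476 = \left(-2111 + 7930\right) - 11476 = 5819 - 11476 = -5657$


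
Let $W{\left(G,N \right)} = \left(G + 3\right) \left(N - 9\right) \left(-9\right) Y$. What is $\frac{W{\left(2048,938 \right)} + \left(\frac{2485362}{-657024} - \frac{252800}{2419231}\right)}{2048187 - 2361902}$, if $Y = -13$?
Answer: $- \frac{11811486193058836759}{16621591423556032} \approx -710.61$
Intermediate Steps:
$W{\left(G,N \right)} = 117 \left(-9 + N\right) \left(3 + G\right)$ ($W{\left(G,N \right)} = \left(G + 3\right) \left(N - 9\right) \left(-9\right) \left(-13\right) = \left(3 + G\right) \left(-9 + N\right) \left(-9\right) \left(-13\right) = \left(-9 + N\right) \left(3 + G\right) \left(-9\right) \left(-13\right) = - 9 \left(-9 + N\right) \left(3 + G\right) \left(-13\right) = 117 \left(-9 + N\right) \left(3 + G\right)$)
$\frac{W{\left(2048,938 \right)} + \left(\frac{2485362}{-657024} - \frac{252800}{2419231}\right)}{2048187 - 2361902} = \frac{\left(-3159 - 2156544 + 351 \cdot 938 + 117 \cdot 2048 \cdot 938\right) + \left(\frac{2485362}{-657024} - \frac{252800}{2419231}\right)}{2048187 - 2361902} = \frac{\left(-3159 - 2156544 + 329238 + 224759808\right) + \left(2485362 \left(- \frac{1}{657024}\right) - \frac{252800}{2419231}\right)}{-313715} = \left(222929343 - \frac{1029793410637}{264915471424}\right) \left(- \frac{1}{313715}\right) = \frac{59057430965294183795}{264915471424} \left(- \frac{1}{313715}\right) = - \frac{11811486193058836759}{16621591423556032}$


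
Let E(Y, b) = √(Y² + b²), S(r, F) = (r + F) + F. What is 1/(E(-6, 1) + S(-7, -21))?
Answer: -49/2364 - √37/2364 ≈ -0.023301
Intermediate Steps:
S(r, F) = r + 2*F (S(r, F) = (F + r) + F = r + 2*F)
1/(E(-6, 1) + S(-7, -21)) = 1/(√((-6)² + 1²) + (-7 + 2*(-21))) = 1/(√(36 + 1) + (-7 - 42)) = 1/(√37 - 49) = 1/(-49 + √37)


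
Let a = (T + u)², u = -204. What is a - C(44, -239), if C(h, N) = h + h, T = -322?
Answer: 276588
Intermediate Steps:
C(h, N) = 2*h
a = 276676 (a = (-322 - 204)² = (-526)² = 276676)
a - C(44, -239) = 276676 - 2*44 = 276676 - 1*88 = 276676 - 88 = 276588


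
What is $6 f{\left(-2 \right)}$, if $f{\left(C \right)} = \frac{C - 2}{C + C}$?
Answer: $6$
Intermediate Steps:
$f{\left(C \right)} = \frac{-2 + C}{2 C}$
$6 f{\left(-2 \right)} = 6 \frac{-2 - 2}{2 \left(-2\right)} = 6 \cdot \frac{1}{2} \left(- \frac{1}{2}\right) \left(-4\right) = 6 \cdot 1 = 6$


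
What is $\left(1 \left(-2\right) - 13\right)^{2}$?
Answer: $225$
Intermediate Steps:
$\left(1 \left(-2\right) - 13\right)^{2} = \left(-2 - 13\right)^{2} = \left(-15\right)^{2} = 225$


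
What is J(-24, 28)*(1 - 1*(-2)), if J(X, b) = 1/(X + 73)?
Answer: 3/49 ≈ 0.061224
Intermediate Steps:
J(X, b) = 1/(73 + X)
J(-24, 28)*(1 - 1*(-2)) = (1 - 1*(-2))/(73 - 24) = (1 + 2)/49 = (1/49)*3 = 3/49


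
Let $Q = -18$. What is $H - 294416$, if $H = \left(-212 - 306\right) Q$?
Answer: $-285092$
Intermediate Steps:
$H = 9324$ ($H = \left(-212 - 306\right) \left(-18\right) = \left(-518\right) \left(-18\right) = 9324$)
$H - 294416 = 9324 - 294416 = -285092$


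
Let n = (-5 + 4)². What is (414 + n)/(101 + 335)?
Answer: 415/436 ≈ 0.95183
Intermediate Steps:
n = 1 (n = (-1)² = 1)
(414 + n)/(101 + 335) = (414 + 1)/(101 + 335) = 415/436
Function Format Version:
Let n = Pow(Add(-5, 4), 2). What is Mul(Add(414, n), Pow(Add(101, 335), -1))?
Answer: Rational(415, 436) ≈ 0.95183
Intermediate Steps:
n = 1 (n = Pow(-1, 2) = 1)
Mul(Add(414, n), Pow(Add(101, 335), -1)) = Mul(Add(414, 1), Pow(Add(101, 335), -1)) = Mul(415, Pow(436, -1)) = Mul(415, Rational(1, 436)) = Rational(415, 436)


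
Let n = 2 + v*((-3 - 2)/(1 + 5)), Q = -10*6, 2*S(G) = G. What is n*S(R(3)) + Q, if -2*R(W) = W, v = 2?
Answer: -241/4 ≈ -60.250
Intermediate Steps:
R(W) = -W/2
S(G) = G/2
Q = -60
n = 1/3 (n = 2 + 2*((-3 - 2)/(1 + 5)) = 2 + 2*(-5/6) = 2 - 5/3 = 1/3 ≈ 0.33333)
n*S(R(3)) + Q = ((-1/2*3)/2)/3 - 60 = ((1/2)*(-3/2))/3 - 60 = (1/3)*(-3/4) - 60 = -1/4 - 60 = -241/4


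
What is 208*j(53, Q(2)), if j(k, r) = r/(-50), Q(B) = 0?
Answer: 0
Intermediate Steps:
j(k, r) = -r/50 (j(k, r) = r*(-1/50) = -r/50)
208*j(53, Q(2)) = 208*(-1/50*0) = 208*0 = 0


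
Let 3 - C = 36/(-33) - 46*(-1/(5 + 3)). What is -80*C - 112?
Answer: 228/11 ≈ 20.727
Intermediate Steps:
C = -73/44 (C = 3 - (36/(-33) - 46*(-1/(5 + 3))) = 3 - (36*(-1/33) - 46/(8*(-1))) = 3 - (-12/11 - 46/(-8)) = 3 - (-12/11 - 46*(-⅛)) = 3 - (-12/11 + 23/4) = 3 - 1*205/44 = 3 - 205/44 = -73/44 ≈ -1.6591)
-80*C - 112 = -80*(-73/44) - 112 = 1460/11 - 112 = 228/11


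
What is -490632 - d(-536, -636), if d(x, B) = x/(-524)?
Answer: -64272926/131 ≈ -4.9063e+5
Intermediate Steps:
d(x, B) = -x/524 (d(x, B) = x*(-1/524) = -x/524)
-490632 - d(-536, -636) = -490632 - (-1)*(-536)/524 = -490632 - 1*134/131 = -490632 - 134/131 = -64272926/131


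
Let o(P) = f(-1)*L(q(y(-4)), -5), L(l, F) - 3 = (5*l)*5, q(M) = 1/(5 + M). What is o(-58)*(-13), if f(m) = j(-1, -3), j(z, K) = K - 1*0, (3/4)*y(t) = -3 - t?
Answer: 5148/19 ≈ 270.95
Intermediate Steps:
y(t) = -4 - 4*t/3 (y(t) = 4*(-3 - t)/3 = -4 - 4*t/3)
L(l, F) = 3 + 25*l (L(l, F) = 3 + (5*l)*5 = 3 + 25*l)
j(z, K) = K (j(z, K) = K + 0 = K)
f(m) = -3
o(P) = -396/19 (o(P) = -3*(3 + 25/(5 + (-4 - 4/3*(-4)))) = -3*(3 + 25/(5 + (-4 + 16/3))) = -3*(3 + 25/(5 + 4/3)) = -3*(3 + 25/(19/3)) = -3*(3 + 25*(3/19)) = -3*(3 + 75/19) = -3*132/19 = -396/19)
o(-58)*(-13) = -396/19*(-13) = 5148/19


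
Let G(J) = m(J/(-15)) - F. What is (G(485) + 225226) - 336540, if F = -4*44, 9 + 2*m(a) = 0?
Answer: -222285/2 ≈ -1.1114e+5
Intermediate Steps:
m(a) = -9/2 (m(a) = -9/2 + (½)*0 = -9/2 + 0 = -9/2)
F = -176
G(J) = 343/2 (G(J) = -9/2 - 1*(-176) = -9/2 + 176 = 343/2)
(G(485) + 225226) - 336540 = (343/2 + 225226) - 336540 = 450795/2 - 336540 = -222285/2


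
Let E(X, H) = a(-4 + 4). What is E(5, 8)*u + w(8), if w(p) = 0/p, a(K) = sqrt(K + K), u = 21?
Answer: 0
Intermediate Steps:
a(K) = sqrt(2)*sqrt(K) (a(K) = sqrt(2*K) = sqrt(2)*sqrt(K))
E(X, H) = 0 (E(X, H) = sqrt(2)*sqrt(-4 + 4) = sqrt(2)*sqrt(0) = sqrt(2)*0 = 0)
w(p) = 0
E(5, 8)*u + w(8) = 0*21 + 0 = 0 + 0 = 0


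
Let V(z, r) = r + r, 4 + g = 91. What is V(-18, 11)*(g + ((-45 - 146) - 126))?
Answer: -5060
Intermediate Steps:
g = 87 (g = -4 + 91 = 87)
V(z, r) = 2*r
V(-18, 11)*(g + ((-45 - 146) - 126)) = (2*11)*(87 + ((-45 - 146) - 126)) = 22*(87 + (-191 - 126)) = 22*(87 - 317) = 22*(-230) = -5060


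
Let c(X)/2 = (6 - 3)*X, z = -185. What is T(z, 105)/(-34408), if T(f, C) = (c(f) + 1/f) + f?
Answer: 29947/795685 ≈ 0.037637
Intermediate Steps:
c(X) = 6*X (c(X) = 2*((6 - 3)*X) = 2*(3*X) = 6*X)
T(f, C) = 1/f + 7*f (T(f, C) = (6*f + 1/f) + f = (1/f + 6*f) + f = 1/f + 7*f)
T(z, 105)/(-34408) = (1/(-185) + 7*(-185))/(-34408) = (-1/185 - 1295)*(-1/34408) = -239576/185*(-1/34408) = 29947/795685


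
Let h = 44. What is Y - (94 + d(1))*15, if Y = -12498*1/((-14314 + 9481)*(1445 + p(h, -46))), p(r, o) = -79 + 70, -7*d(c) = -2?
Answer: -11451295619/8096886 ≈ -1414.3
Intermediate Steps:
d(c) = 2/7 (d(c) = -⅐*(-2) = 2/7)
p(r, o) = -9
Y = 2083/1156698 (Y = -12498*1/((-14314 + 9481)*(1445 - 9)) = -12498/((-4833*1436)) = -12498/(-6940188) = -12498*(-1/6940188) = 2083/1156698 ≈ 0.0018008)
Y - (94 + d(1))*15 = 2083/1156698 - (94 + 2/7)*15 = 2083/1156698 - 660*15/7 = 2083/1156698 - 1*9900/7 = 2083/1156698 - 9900/7 = -11451295619/8096886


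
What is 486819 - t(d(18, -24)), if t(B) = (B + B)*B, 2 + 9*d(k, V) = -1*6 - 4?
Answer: 4381339/9 ≈ 4.8682e+5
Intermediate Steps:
d(k, V) = -4/3 (d(k, V) = -2/9 + (-1*6 - 4)/9 = -2/9 + (-6 - 4)/9 = -2/9 + (⅑)*(-10) = -2/9 - 10/9 = -4/3)
t(B) = 2*B² (t(B) = (2*B)*B = 2*B²)
486819 - t(d(18, -24)) = 486819 - 2*(-4/3)² = 486819 - 2*16/9 = 486819 - 1*32/9 = 486819 - 32/9 = 4381339/9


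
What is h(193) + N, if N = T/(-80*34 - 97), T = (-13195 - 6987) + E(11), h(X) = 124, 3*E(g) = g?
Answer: 1108459/8451 ≈ 131.16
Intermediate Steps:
E(g) = g/3
T = -60535/3 (T = (-13195 - 6987) + (⅓)*11 = -20182 + 11/3 = -60535/3 ≈ -20178.)
N = 60535/8451 (N = -60535/(3*(-80*34 - 97)) = -60535/(3*(-2720 - 97)) = -60535/3/(-2817) = -60535/3*(-1/2817) = 60535/8451 ≈ 7.1631)
h(193) + N = 124 + 60535/8451 = 1108459/8451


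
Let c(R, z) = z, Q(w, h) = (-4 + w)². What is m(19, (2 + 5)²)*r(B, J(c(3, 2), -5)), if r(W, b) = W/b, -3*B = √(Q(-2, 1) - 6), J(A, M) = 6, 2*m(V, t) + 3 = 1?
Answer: √30/18 ≈ 0.30429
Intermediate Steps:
m(V, t) = -1 (m(V, t) = -3/2 + (½)*1 = -3/2 + ½ = -1)
B = -√30/3 (B = -√((-4 - 2)² - 6)/3 = -√((-6)² - 6)/3 = -√(36 - 6)/3 = -√30/3 ≈ -1.8257)
m(19, (2 + 5)²)*r(B, J(c(3, 2), -5)) = -(-√30/3)/6 = -(-1)*√30/18 = √30/18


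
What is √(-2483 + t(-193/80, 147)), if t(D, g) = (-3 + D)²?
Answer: I*√15703711/80 ≈ 49.535*I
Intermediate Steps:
√(-2483 + t(-193/80, 147)) = √(-2483 + (-3 - 193/80)²) = √(-2483 + (-433/80)²) = √(-2483 + 187489/6400) = √(-15703711/6400) = I*√15703711/80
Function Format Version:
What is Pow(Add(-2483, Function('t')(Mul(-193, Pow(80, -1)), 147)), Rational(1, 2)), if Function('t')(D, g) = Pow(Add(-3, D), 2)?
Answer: Mul(Rational(1, 80), I, Pow(15703711, Rational(1, 2))) ≈ Mul(49.535, I)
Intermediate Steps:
Pow(Add(-2483, Function('t')(Mul(-193, Pow(80, -1)), 147)), Rational(1, 2)) = Pow(Add(-2483, Pow(Add(-3, Mul(-193, Pow(80, -1))), 2)), Rational(1, 2)) = Pow(Add(-2483, Pow(Add(-3, Mul(-193, Rational(1, 80))), 2)), Rational(1, 2)) = Pow(Add(-2483, Pow(Add(-3, Rational(-193, 80)), 2)), Rational(1, 2)) = Pow(Add(-2483, Pow(Rational(-433, 80), 2)), Rational(1, 2)) = Pow(Add(-2483, Rational(187489, 6400)), Rational(1, 2)) = Pow(Rational(-15703711, 6400), Rational(1, 2)) = Mul(Rational(1, 80), I, Pow(15703711, Rational(1, 2)))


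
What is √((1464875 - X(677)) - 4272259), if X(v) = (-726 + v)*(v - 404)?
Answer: I*√2794007 ≈ 1671.5*I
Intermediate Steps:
X(v) = (-726 + v)*(-404 + v)
√((1464875 - X(677)) - 4272259) = √((1464875 - (293304 + 677² - 1130*677)) - 4272259) = √((1464875 - (293304 + 458329 - 765010)) - 4272259) = √((1464875 - 1*(-13377)) - 4272259) = √((1464875 + 13377) - 4272259) = √(1478252 - 4272259) = √(-2794007) = I*√2794007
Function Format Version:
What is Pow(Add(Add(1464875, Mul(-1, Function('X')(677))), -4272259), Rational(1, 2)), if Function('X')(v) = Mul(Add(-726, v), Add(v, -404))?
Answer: Mul(I, Pow(2794007, Rational(1, 2))) ≈ Mul(1671.5, I)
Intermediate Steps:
Function('X')(v) = Mul(Add(-726, v), Add(-404, v))
Pow(Add(Add(1464875, Mul(-1, Function('X')(677))), -4272259), Rational(1, 2)) = Pow(Add(Add(1464875, Mul(-1, Add(293304, Pow(677, 2), Mul(-1130, 677)))), -4272259), Rational(1, 2)) = Pow(Add(Add(1464875, Mul(-1, Add(293304, 458329, -765010))), -4272259), Rational(1, 2)) = Pow(Add(Add(1464875, Mul(-1, -13377)), -4272259), Rational(1, 2)) = Pow(Add(Add(1464875, 13377), -4272259), Rational(1, 2)) = Pow(Add(1478252, -4272259), Rational(1, 2)) = Pow(-2794007, Rational(1, 2)) = Mul(I, Pow(2794007, Rational(1, 2)))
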